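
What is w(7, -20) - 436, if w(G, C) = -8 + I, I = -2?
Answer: -446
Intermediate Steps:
w(G, C) = -10 (w(G, C) = -8 - 2 = -10)
w(7, -20) - 436 = -10 - 436 = -446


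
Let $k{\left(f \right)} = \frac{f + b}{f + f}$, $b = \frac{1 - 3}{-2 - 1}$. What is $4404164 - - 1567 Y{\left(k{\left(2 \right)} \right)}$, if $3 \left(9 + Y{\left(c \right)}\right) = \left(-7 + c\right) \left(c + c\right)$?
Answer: $\frac{118412555}{27} \approx 4.3856 \cdot 10^{6}$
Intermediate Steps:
$b = \frac{2}{3}$ ($b = - \frac{2}{-3} = \left(-2\right) \left(- \frac{1}{3}\right) = \frac{2}{3} \approx 0.66667$)
$k{\left(f \right)} = \frac{\frac{2}{3} + f}{2 f}$ ($k{\left(f \right)} = \frac{f + \frac{2}{3}}{f + f} = \frac{\frac{2}{3} + f}{2 f}$)
$Y{\left(c \right)} = -9 + \frac{2 c \left(-7 + c\right)}{3}$ ($Y{\left(c \right)} = -9 + \frac{\left(-7 + c\right) \left(c + c\right)}{3} = -9 + \frac{\left(-7 + c\right) 2 c}{3} = -9 + \frac{2 c \left(-7 + c\right)}{3}$)
$4404164 - - 1567 Y{\left(k{\left(2 \right)} \right)} = 4404164 - - 1567 \left(-9 - \frac{14 \frac{2 + 3 \cdot 2}{6 \cdot 2}}{3} + \frac{2 \left(\frac{2 + 3 \cdot 2}{6 \cdot 2}\right)^{2}}{3}\right) = 4404164 - - 1567 \left(-9 - \frac{14 \cdot \frac{1}{6} \cdot \frac{1}{2} \left(2 + 6\right)}{3} + \frac{2 \left(\frac{1}{6} \cdot \frac{1}{2} \left(2 + 6\right)\right)^{2}}{3}\right) = 4404164 - - 1567 \left(-9 - \frac{14 \cdot \frac{1}{6} \cdot \frac{1}{2} \cdot 8}{3} + \frac{2 \left(\frac{1}{6} \cdot \frac{1}{2} \cdot 8\right)^{2}}{3}\right) = 4404164 - - 1567 \left(-9 - \frac{28}{9} + \frac{2 \left(\frac{2}{3}\right)^{2}}{3}\right) = 4404164 - - 1567 \left(-9 - \frac{28}{9} + \frac{2}{3} \cdot \frac{4}{9}\right) = 4404164 - - 1567 \left(-9 - \frac{28}{9} + \frac{8}{27}\right) = 4404164 - \left(-1567\right) \left(- \frac{319}{27}\right) = 4404164 - \frac{499873}{27} = \frac{118412555}{27}$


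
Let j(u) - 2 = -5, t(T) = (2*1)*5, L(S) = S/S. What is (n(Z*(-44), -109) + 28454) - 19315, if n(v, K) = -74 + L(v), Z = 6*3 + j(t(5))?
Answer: 9066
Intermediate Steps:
L(S) = 1
t(T) = 10 (t(T) = 2*5 = 10)
j(u) = -3 (j(u) = 2 - 5 = -3)
Z = 15 (Z = 6*3 - 3 = 18 - 3 = 15)
n(v, K) = -73 (n(v, K) = -74 + 1 = -73)
(n(Z*(-44), -109) + 28454) - 19315 = (-73 + 28454) - 19315 = 28381 - 19315 = 9066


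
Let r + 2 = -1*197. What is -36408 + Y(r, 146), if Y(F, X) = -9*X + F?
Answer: -37921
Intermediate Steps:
r = -199 (r = -2 - 1*197 = -2 - 197 = -199)
Y(F, X) = F - 9*X
-36408 + Y(r, 146) = -36408 + (-199 - 9*146) = -36408 + (-199 - 1314) = -36408 - 1513 = -37921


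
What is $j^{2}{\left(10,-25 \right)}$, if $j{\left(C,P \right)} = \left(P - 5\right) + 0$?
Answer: $900$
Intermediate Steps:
$j{\left(C,P \right)} = -5 + P$ ($j{\left(C,P \right)} = \left(-5 + P\right) + 0 = -5 + P$)
$j^{2}{\left(10,-25 \right)} = \left(-5 - 25\right)^{2} = \left(-30\right)^{2} = 900$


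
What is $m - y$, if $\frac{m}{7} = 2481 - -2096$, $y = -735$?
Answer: $32774$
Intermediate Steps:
$m = 32039$ ($m = 7 \left(2481 - -2096\right) = 7 \left(2481 + 2096\right) = 7 \cdot 4577 = 32039$)
$m - y = 32039 - -735 = 32039 + 735 = 32774$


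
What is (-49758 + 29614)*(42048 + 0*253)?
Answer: -847014912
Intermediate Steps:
(-49758 + 29614)*(42048 + 0*253) = -20144*(42048 + 0) = -20144*42048 = -847014912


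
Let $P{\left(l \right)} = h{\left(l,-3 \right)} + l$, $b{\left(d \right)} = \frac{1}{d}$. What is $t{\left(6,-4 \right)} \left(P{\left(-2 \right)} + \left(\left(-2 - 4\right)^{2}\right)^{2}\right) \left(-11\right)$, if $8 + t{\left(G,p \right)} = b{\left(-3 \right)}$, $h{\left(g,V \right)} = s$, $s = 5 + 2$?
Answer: $\frac{357775}{3} \approx 1.1926 \cdot 10^{5}$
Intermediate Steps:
$s = 7$
$h{\left(g,V \right)} = 7$
$t{\left(G,p \right)} = - \frac{25}{3}$ ($t{\left(G,p \right)} = -8 + \frac{1}{-3} = -8 - \frac{1}{3} = - \frac{25}{3}$)
$P{\left(l \right)} = 7 + l$
$t{\left(6,-4 \right)} \left(P{\left(-2 \right)} + \left(\left(-2 - 4\right)^{2}\right)^{2}\right) \left(-11\right) = - \frac{25 \left(\left(7 - 2\right) + \left(\left(-2 - 4\right)^{2}\right)^{2}\right)}{3} \left(-11\right) = - \frac{25 \left(5 + \left(\left(-6\right)^{2}\right)^{2}\right)}{3} \left(-11\right) = - \frac{25 \left(5 + 36^{2}\right)}{3} \left(-11\right) = - \frac{25 \left(5 + 1296\right)}{3} \left(-11\right) = \left(- \frac{25}{3}\right) 1301 \left(-11\right) = \left(- \frac{32525}{3}\right) \left(-11\right) = \frac{357775}{3}$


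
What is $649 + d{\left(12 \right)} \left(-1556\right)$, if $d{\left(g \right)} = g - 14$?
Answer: $3761$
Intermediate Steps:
$d{\left(g \right)} = -14 + g$ ($d{\left(g \right)} = g - 14 = -14 + g$)
$649 + d{\left(12 \right)} \left(-1556\right) = 649 + \left(-14 + 12\right) \left(-1556\right) = 649 - -3112 = 649 + 3112 = 3761$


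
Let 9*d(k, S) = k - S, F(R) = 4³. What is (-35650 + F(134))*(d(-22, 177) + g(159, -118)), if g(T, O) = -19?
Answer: 1462980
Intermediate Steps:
F(R) = 64
d(k, S) = -S/9 + k/9 (d(k, S) = (k - S)/9 = -S/9 + k/9)
(-35650 + F(134))*(d(-22, 177) + g(159, -118)) = (-35650 + 64)*((-⅑*177 + (⅑)*(-22)) - 19) = -35586*((-59/3 - 22/9) - 19) = -35586*(-199/9 - 19) = -35586*(-370/9) = 1462980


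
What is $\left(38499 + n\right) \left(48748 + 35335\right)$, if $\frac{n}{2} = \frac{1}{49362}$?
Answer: $\frac{79895146967060}{24681} \approx 3.2371 \cdot 10^{9}$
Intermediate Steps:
$n = \frac{1}{24681}$ ($n = \frac{2}{49362} = 2 \cdot \frac{1}{49362} = \frac{1}{24681} \approx 4.0517 \cdot 10^{-5}$)
$\left(38499 + n\right) \left(48748 + 35335\right) = \left(38499 + \frac{1}{24681}\right) \left(48748 + 35335\right) = \frac{950193820}{24681} \cdot 84083 = \frac{79895146967060}{24681}$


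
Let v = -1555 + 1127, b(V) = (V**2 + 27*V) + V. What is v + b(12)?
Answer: 52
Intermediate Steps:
b(V) = V**2 + 28*V
v = -428
v + b(12) = -428 + 12*(28 + 12) = -428 + 12*40 = -428 + 480 = 52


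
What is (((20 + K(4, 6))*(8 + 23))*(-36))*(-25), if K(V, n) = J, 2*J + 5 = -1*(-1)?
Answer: 502200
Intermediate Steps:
J = -2 (J = -5/2 + (-1*(-1))/2 = -5/2 + (½)*1 = -5/2 + ½ = -2)
K(V, n) = -2
(((20 + K(4, 6))*(8 + 23))*(-36))*(-25) = (((20 - 2)*(8 + 23))*(-36))*(-25) = ((18*31)*(-36))*(-25) = (558*(-36))*(-25) = -20088*(-25) = 502200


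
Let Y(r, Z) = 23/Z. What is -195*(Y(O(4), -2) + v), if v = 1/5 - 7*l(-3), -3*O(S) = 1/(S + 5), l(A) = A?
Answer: -3783/2 ≈ -1891.5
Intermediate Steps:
O(S) = -1/(3*(5 + S)) (O(S) = -1/(3*(S + 5)) = -1/(3*(5 + S)))
v = 106/5 (v = 1/5 - 7*(-3) = 1/5 + 21 = 106/5 ≈ 21.200)
-195*(Y(O(4), -2) + v) = -195*(23/(-2) + 106/5) = -195*(23*(-1/2) + 106/5) = -195*(-23/2 + 106/5) = -195*97/10 = -3783/2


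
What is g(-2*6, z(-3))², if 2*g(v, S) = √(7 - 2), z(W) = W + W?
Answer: 5/4 ≈ 1.2500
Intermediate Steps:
z(W) = 2*W
g(v, S) = √5/2 (g(v, S) = √(7 - 2)/2 = √5/2)
g(-2*6, z(-3))² = (√5/2)² = 5/4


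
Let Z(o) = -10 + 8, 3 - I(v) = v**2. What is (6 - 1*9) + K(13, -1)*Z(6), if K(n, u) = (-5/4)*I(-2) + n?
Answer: -63/2 ≈ -31.500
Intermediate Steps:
I(v) = 3 - v**2
Z(o) = -2
K(n, u) = 5/4 + n (K(n, u) = (-5/4)*(3 - 1*(-2)**2) + n = (-5*1/4)*(3 - 1*4) + n = -5*(3 - 4)/4 + n = -5/4*(-1) + n = 5/4 + n)
(6 - 1*9) + K(13, -1)*Z(6) = (6 - 1*9) + (5/4 + 13)*(-2) = (6 - 9) + (57/4)*(-2) = -3 - 57/2 = -63/2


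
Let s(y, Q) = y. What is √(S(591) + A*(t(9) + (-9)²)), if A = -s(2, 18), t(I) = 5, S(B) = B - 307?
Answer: 4*√7 ≈ 10.583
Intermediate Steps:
S(B) = -307 + B
A = -2 (A = -1*2 = -2)
√(S(591) + A*(t(9) + (-9)²)) = √((-307 + 591) - 2*(5 + (-9)²)) = √(284 - 2*(5 + 81)) = √(284 - 2*86) = √(284 - 172) = √112 = 4*√7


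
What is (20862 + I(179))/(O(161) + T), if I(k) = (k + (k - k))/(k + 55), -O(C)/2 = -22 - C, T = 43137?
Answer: 4881887/10179702 ≈ 0.47957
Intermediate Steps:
O(C) = 44 + 2*C (O(C) = -2*(-22 - C) = 44 + 2*C)
I(k) = k/(55 + k) (I(k) = (k + 0)/(55 + k) = k/(55 + k))
(20862 + I(179))/(O(161) + T) = (20862 + 179/(55 + 179))/((44 + 2*161) + 43137) = (20862 + 179/234)/((44 + 322) + 43137) = (20862 + 179*(1/234))/(366 + 43137) = (20862 + 179/234)/43503 = (4881887/234)*(1/43503) = 4881887/10179702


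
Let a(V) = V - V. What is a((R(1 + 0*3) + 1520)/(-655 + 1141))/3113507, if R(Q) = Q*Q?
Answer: 0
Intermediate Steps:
R(Q) = Q²
a(V) = 0
a((R(1 + 0*3) + 1520)/(-655 + 1141))/3113507 = 0/3113507 = 0*(1/3113507) = 0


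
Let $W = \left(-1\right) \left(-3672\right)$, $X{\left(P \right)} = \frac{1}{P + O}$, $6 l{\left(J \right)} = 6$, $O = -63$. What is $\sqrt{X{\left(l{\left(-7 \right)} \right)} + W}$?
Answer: $\frac{\sqrt{14115106}}{62} \approx 60.597$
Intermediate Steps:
$l{\left(J \right)} = 1$ ($l{\left(J \right)} = \frac{1}{6} \cdot 6 = 1$)
$X{\left(P \right)} = \frac{1}{-63 + P}$ ($X{\left(P \right)} = \frac{1}{P - 63} = \frac{1}{-63 + P}$)
$W = 3672$
$\sqrt{X{\left(l{\left(-7 \right)} \right)} + W} = \sqrt{\frac{1}{-63 + 1} + 3672} = \sqrt{\frac{1}{-62} + 3672} = \sqrt{- \frac{1}{62} + 3672} = \sqrt{\frac{227663}{62}} = \frac{\sqrt{14115106}}{62}$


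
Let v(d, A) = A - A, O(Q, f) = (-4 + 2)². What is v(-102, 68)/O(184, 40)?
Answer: 0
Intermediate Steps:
O(Q, f) = 4 (O(Q, f) = (-2)² = 4)
v(d, A) = 0
v(-102, 68)/O(184, 40) = 0/4 = 0*(¼) = 0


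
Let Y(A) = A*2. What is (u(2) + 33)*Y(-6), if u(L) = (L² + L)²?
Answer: -828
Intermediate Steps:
Y(A) = 2*A
u(L) = (L + L²)²
(u(2) + 33)*Y(-6) = (2²*(1 + 2)² + 33)*(2*(-6)) = (4*3² + 33)*(-12) = (4*9 + 33)*(-12) = (36 + 33)*(-12) = 69*(-12) = -828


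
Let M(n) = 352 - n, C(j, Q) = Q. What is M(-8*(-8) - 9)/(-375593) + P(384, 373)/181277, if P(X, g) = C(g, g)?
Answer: 86256920/68086372261 ≈ 0.0012669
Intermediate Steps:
P(X, g) = g
M(-8*(-8) - 9)/(-375593) + P(384, 373)/181277 = (352 - (-8*(-8) - 9))/(-375593) + 373/181277 = (352 - (64 - 9))*(-1/375593) + 373*(1/181277) = (352 - 1*55)*(-1/375593) + 373/181277 = (352 - 55)*(-1/375593) + 373/181277 = 297*(-1/375593) + 373/181277 = -297/375593 + 373/181277 = 86256920/68086372261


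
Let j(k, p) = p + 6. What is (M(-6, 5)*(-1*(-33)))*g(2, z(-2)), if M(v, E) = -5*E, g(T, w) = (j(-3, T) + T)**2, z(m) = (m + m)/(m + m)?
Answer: -82500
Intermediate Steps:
j(k, p) = 6 + p
z(m) = 1 (z(m) = (2*m)/((2*m)) = (2*m)*(1/(2*m)) = 1)
g(T, w) = (6 + 2*T)**2 (g(T, w) = ((6 + T) + T)**2 = (6 + 2*T)**2)
(M(-6, 5)*(-1*(-33)))*g(2, z(-2)) = ((-5*5)*(-1*(-33)))*(4*(3 + 2)**2) = (-25*33)*(4*5**2) = -3300*25 = -825*100 = -82500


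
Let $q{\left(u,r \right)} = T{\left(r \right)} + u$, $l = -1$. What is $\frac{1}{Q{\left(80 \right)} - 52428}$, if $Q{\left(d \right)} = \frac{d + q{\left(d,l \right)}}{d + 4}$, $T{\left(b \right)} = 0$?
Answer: $- \frac{21}{1100948} \approx -1.9074 \cdot 10^{-5}$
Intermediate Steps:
$q{\left(u,r \right)} = u$ ($q{\left(u,r \right)} = 0 + u = u$)
$Q{\left(d \right)} = \frac{2 d}{4 + d}$ ($Q{\left(d \right)} = \frac{d + d}{d + 4} = \frac{2 d}{4 + d}$)
$\frac{1}{Q{\left(80 \right)} - 52428} = \frac{1}{2 \cdot 80 \frac{1}{4 + 80} - 52428} = \frac{1}{2 \cdot 80 \cdot \frac{1}{84} - 52428} = \frac{1}{\frac{40}{21} - 52428} = \frac{1}{- \frac{1100948}{21}} = - \frac{21}{1100948}$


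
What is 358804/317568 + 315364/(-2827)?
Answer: -24783793961/224441184 ≈ -110.42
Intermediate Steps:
358804/317568 + 315364/(-2827) = 358804*(1/317568) + 315364*(-1/2827) = 89701/79392 - 315364/2827 = -24783793961/224441184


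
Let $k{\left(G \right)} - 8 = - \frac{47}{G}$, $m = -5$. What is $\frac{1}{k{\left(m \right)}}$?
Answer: $\frac{5}{87} \approx 0.057471$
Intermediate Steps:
$k{\left(G \right)} = 8 - \frac{47}{G}$
$\frac{1}{k{\left(m \right)}} = \frac{1}{8 - \frac{47}{-5}} = \frac{1}{8 - - \frac{47}{5}} = \frac{1}{8 + \frac{47}{5}} = \frac{1}{\frac{87}{5}} = \frac{5}{87}$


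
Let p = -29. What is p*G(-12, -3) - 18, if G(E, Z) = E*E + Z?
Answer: -4107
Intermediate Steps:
G(E, Z) = Z + E² (G(E, Z) = E² + Z = Z + E²)
p*G(-12, -3) - 18 = -29*(-3 + (-12)²) - 18 = -29*(-3 + 144) - 18 = -29*141 - 18 = -4089 - 18 = -4107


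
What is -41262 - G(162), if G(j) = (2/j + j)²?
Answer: -442933111/6561 ≈ -67510.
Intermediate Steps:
G(j) = (j + 2/j)²
-41262 - G(162) = -41262 - (2 + 162²)²/162² = -41262 - (2 + 26244)²/26244 = -41262 - 26246²/26244 = -41262 - 688852516/26244 = -41262 - 1*172213129/6561 = -41262 - 172213129/6561 = -442933111/6561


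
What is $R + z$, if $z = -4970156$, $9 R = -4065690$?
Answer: $- \frac{16265698}{3} \approx -5.4219 \cdot 10^{6}$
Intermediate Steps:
$R = - \frac{1355230}{3}$ ($R = \frac{1}{9} \left(-4065690\right) = - \frac{1355230}{3} \approx -4.5174 \cdot 10^{5}$)
$R + z = - \frac{1355230}{3} - 4970156 = - \frac{16265698}{3}$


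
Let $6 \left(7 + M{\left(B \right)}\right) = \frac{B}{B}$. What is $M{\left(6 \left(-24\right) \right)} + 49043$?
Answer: $\frac{294217}{6} \approx 49036.0$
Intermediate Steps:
$M{\left(B \right)} = - \frac{41}{6}$ ($M{\left(B \right)} = -7 + \frac{B \frac{1}{B}}{6} = -7 + \frac{1}{6} \cdot 1 = -7 + \frac{1}{6} = - \frac{41}{6}$)
$M{\left(6 \left(-24\right) \right)} + 49043 = - \frac{41}{6} + 49043 = \frac{294217}{6}$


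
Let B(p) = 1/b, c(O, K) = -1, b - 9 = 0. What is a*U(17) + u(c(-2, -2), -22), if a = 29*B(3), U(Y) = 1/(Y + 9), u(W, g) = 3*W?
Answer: -673/234 ≈ -2.8761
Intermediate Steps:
b = 9 (b = 9 + 0 = 9)
U(Y) = 1/(9 + Y)
B(p) = ⅑ (B(p) = 1/9 = 1*(⅑) = ⅑)
a = 29/9 (a = 29*(⅑) = 29/9 ≈ 3.2222)
a*U(17) + u(c(-2, -2), -22) = 29/(9*(9 + 17)) + 3*(-1) = (29/9)/26 - 3 = (29/9)*(1/26) - 3 = 29/234 - 3 = -673/234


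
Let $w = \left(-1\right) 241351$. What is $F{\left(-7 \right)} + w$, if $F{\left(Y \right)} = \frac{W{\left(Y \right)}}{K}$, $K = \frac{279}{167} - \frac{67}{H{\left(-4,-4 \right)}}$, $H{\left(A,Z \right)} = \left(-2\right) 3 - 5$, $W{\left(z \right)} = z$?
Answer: $- \frac{3441195417}{14258} \approx -2.4135 \cdot 10^{5}$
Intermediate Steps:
$w = -241351$
$H{\left(A,Z \right)} = -11$ ($H{\left(A,Z \right)} = -6 - 5 = -11$)
$K = \frac{14258}{1837}$ ($K = \frac{279}{167} - \frac{67}{-11} = 279 \cdot \frac{1}{167} - - \frac{67}{11} = \frac{279}{167} + \frac{67}{11} = \frac{14258}{1837} \approx 7.7616$)
$F{\left(Y \right)} = \frac{1837 Y}{14258}$ ($F{\left(Y \right)} = \frac{Y}{\frac{14258}{1837}} = Y \frac{1837}{14258} = \frac{1837 Y}{14258}$)
$F{\left(-7 \right)} + w = \frac{1837}{14258} \left(-7\right) - 241351 = - \frac{12859}{14258} - 241351 = - \frac{3441195417}{14258}$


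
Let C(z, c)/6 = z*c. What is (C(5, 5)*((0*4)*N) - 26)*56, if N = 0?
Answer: -1456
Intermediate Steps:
C(z, c) = 6*c*z (C(z, c) = 6*(z*c) = 6*(c*z) = 6*c*z)
(C(5, 5)*((0*4)*N) - 26)*56 = ((6*5*5)*((0*4)*0) - 26)*56 = (150*(0*0) - 26)*56 = (150*0 - 26)*56 = (0 - 26)*56 = -26*56 = -1456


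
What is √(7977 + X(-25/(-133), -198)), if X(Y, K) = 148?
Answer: 25*√13 ≈ 90.139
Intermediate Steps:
√(7977 + X(-25/(-133), -198)) = √(7977 + 148) = √8125 = 25*√13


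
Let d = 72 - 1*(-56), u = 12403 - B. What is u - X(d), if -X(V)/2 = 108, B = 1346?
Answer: 11273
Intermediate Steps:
u = 11057 (u = 12403 - 1*1346 = 12403 - 1346 = 11057)
d = 128 (d = 72 + 56 = 128)
X(V) = -216 (X(V) = -2*108 = -216)
u - X(d) = 11057 - 1*(-216) = 11057 + 216 = 11273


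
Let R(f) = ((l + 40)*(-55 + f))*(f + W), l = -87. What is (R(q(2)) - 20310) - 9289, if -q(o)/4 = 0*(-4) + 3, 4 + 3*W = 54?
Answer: -44711/3 ≈ -14904.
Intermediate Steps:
W = 50/3 (W = -4/3 + (⅓)*54 = -4/3 + 18 = 50/3 ≈ 16.667)
q(o) = -12 (q(o) = -4*(0*(-4) + 3) = -4*(0 + 3) = -4*3 = -12)
R(f) = (2585 - 47*f)*(50/3 + f) (R(f) = ((-87 + 40)*(-55 + f))*(f + 50/3) = (-47*(-55 + f))*(50/3 + f) = (2585 - 47*f)*(50/3 + f))
(R(q(2)) - 20310) - 9289 = ((129250/3 - 47*(-12)² + (5405/3)*(-12)) - 20310) - 9289 = ((129250/3 - 47*144 - 21620) - 20310) - 9289 = ((129250/3 - 6768 - 21620) - 20310) - 9289 = (44086/3 - 20310) - 9289 = -16844/3 - 9289 = -44711/3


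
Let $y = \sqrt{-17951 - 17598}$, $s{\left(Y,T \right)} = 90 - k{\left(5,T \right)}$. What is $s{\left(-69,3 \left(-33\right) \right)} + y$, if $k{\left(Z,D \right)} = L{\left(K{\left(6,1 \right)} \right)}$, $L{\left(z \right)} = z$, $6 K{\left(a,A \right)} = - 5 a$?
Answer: $95 + i \sqrt{35549} \approx 95.0 + 188.54 i$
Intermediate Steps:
$K{\left(a,A \right)} = - \frac{5 a}{6}$ ($K{\left(a,A \right)} = \frac{\left(-5\right) a}{6} = - \frac{5 a}{6}$)
$k{\left(Z,D \right)} = -5$ ($k{\left(Z,D \right)} = \left(- \frac{5}{6}\right) 6 = -5$)
$s{\left(Y,T \right)} = 95$ ($s{\left(Y,T \right)} = 90 - -5 = 90 + 5 = 95$)
$y = i \sqrt{35549}$ ($y = \sqrt{-35549} = i \sqrt{35549} \approx 188.54 i$)
$s{\left(-69,3 \left(-33\right) \right)} + y = 95 + i \sqrt{35549}$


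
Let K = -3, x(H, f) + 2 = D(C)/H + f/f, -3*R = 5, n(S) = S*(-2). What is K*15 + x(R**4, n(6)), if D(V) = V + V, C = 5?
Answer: -5588/125 ≈ -44.704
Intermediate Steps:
n(S) = -2*S
R = -5/3 (R = -1/3*5 = -5/3 ≈ -1.6667)
D(V) = 2*V
x(H, f) = -1 + 10/H (x(H, f) = -2 + ((2*5)/H + f/f) = -2 + (10/H + 1) = -2 + (1 + 10/H) = -1 + 10/H)
K*15 + x(R**4, n(6)) = -3*15 + (10 - (-5/3)**4)/((-5/3)**4) = -45 + (10 - 1*625/81)/(625/81) = -45 + 81*(10 - 625/81)/625 = -45 + (81/625)*(185/81) = -45 + 37/125 = -5588/125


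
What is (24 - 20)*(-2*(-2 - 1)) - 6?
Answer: 18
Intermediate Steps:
(24 - 20)*(-2*(-2 - 1)) - 6 = 4*(-2*(-3)) - 6 = 4*6 - 6 = 24 - 6 = 18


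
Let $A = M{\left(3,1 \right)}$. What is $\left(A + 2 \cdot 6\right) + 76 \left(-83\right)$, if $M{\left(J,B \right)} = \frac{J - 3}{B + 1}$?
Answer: $-6296$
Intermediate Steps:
$M{\left(J,B \right)} = \frac{-3 + J}{1 + B}$
$A = 0$ ($A = \frac{-3 + 3}{1 + 1} = \frac{1}{2} \cdot 0 = 0$)
$\left(A + 2 \cdot 6\right) + 76 \left(-83\right) = \left(0 + 2 \cdot 6\right) + 76 \left(-83\right) = \left(0 + 12\right) - 6308 = 12 - 6308 = -6296$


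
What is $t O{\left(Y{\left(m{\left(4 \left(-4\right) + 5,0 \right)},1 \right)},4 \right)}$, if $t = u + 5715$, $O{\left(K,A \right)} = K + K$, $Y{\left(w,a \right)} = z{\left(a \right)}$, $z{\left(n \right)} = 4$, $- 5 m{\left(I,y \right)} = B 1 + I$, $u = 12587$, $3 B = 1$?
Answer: $146416$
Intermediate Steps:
$B = \frac{1}{3}$ ($B = \frac{1}{3} \cdot 1 = \frac{1}{3} \approx 0.33333$)
$m{\left(I,y \right)} = - \frac{1}{15} - \frac{I}{5}$ ($m{\left(I,y \right)} = - \frac{\frac{1}{3} \cdot 1 + I}{5} = - \frac{\frac{1}{3} + I}{5} = - \frac{1}{15} - \frac{I}{5}$)
$Y{\left(w,a \right)} = 4$
$O{\left(K,A \right)} = 2 K$
$t = 18302$ ($t = 12587 + 5715 = 18302$)
$t O{\left(Y{\left(m{\left(4 \left(-4\right) + 5,0 \right)},1 \right)},4 \right)} = 18302 \cdot 2 \cdot 4 = 18302 \cdot 8 = 146416$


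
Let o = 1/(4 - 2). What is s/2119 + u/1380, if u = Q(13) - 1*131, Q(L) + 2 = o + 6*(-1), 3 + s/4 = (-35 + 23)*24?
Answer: -3799603/5848440 ≈ -0.64968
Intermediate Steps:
o = ½ (o = 1/2 = ½ ≈ 0.50000)
s = -1164 (s = -12 + 4*((-35 + 23)*24) = -12 + 4*(-12*24) = -12 + 4*(-288) = -12 - 1152 = -1164)
Q(L) = -15/2 (Q(L) = -2 + (½ + 6*(-1)) = -2 + (½ - 6) = -2 - 11/2 = -15/2)
u = -277/2 (u = -15/2 - 1*131 = -15/2 - 131 = -277/2 ≈ -138.50)
s/2119 + u/1380 = -1164/2119 - 277/2/1380 = -1164*1/2119 - 277/2*1/1380 = -1164/2119 - 277/2760 = -3799603/5848440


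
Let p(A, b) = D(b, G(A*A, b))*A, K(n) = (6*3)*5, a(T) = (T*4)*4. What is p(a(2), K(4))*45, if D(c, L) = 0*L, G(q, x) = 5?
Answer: 0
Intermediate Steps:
a(T) = 16*T (a(T) = (4*T)*4 = 16*T)
D(c, L) = 0
K(n) = 90 (K(n) = 18*5 = 90)
p(A, b) = 0 (p(A, b) = 0*A = 0)
p(a(2), K(4))*45 = 0*45 = 0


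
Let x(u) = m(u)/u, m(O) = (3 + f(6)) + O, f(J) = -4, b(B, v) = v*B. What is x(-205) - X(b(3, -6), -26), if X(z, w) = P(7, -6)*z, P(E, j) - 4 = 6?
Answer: 37106/205 ≈ 181.00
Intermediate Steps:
b(B, v) = B*v
P(E, j) = 10 (P(E, j) = 4 + 6 = 10)
m(O) = -1 + O (m(O) = (3 - 4) + O = -1 + O)
X(z, w) = 10*z
x(u) = (-1 + u)/u
x(-205) - X(b(3, -6), -26) = (-1 - 205)/(-205) - 10*3*(-6) = -1/205*(-206) - 10*(-18) = 206/205 - 1*(-180) = 206/205 + 180 = 37106/205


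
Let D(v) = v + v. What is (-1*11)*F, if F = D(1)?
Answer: -22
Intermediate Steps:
D(v) = 2*v
F = 2 (F = 2*1 = 2)
(-1*11)*F = -1*11*2 = -11*2 = -22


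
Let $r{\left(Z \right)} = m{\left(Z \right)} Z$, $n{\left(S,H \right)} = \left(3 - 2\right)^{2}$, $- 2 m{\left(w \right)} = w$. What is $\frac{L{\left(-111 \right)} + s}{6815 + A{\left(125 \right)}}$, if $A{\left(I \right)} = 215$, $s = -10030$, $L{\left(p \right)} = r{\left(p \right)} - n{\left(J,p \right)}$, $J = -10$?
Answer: $- \frac{32383}{14060} \approx -2.3032$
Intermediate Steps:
$m{\left(w \right)} = - \frac{w}{2}$
$n{\left(S,H \right)} = 1$ ($n{\left(S,H \right)} = 1^{2} = 1$)
$r{\left(Z \right)} = - \frac{Z^{2}}{2}$ ($r{\left(Z \right)} = - \frac{Z}{2} Z = - \frac{Z^{2}}{2}$)
$L{\left(p \right)} = -1 - \frac{p^{2}}{2}$ ($L{\left(p \right)} = - \frac{p^{2}}{2} - 1 = -1 - \frac{p^{2}}{2}$)
$\frac{L{\left(-111 \right)} + s}{6815 + A{\left(125 \right)}} = \frac{\left(-1 - \frac{\left(-111\right)^{2}}{2}\right) - 10030}{6815 + 215} = \frac{\left(-1 - \frac{12321}{2}\right) - 10030}{7030} = \left(\left(-1 - \frac{12321}{2}\right) - 10030\right) \frac{1}{7030} = \left(- \frac{12323}{2} - 10030\right) \frac{1}{7030} = \left(- \frac{32383}{2}\right) \frac{1}{7030} = - \frac{32383}{14060}$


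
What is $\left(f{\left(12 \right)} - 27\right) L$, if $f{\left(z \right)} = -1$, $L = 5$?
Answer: $-140$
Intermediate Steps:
$\left(f{\left(12 \right)} - 27\right) L = \left(-1 - 27\right) 5 = \left(-28\right) 5 = -140$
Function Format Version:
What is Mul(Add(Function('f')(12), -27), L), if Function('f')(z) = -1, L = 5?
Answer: -140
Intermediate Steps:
Mul(Add(Function('f')(12), -27), L) = Mul(Add(-1, -27), 5) = Mul(-28, 5) = -140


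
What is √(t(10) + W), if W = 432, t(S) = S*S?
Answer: 2*√133 ≈ 23.065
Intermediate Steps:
t(S) = S²
√(t(10) + W) = √(10² + 432) = √(100 + 432) = √532 = 2*√133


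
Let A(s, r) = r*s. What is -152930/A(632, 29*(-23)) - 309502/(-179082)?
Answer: 39463930337/18872735652 ≈ 2.0911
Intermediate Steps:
-152930/A(632, 29*(-23)) - 309502/(-179082) = -152930/((29*(-23))*632) - 309502/(-179082) = -152930/((-667*632)) - 309502*(-1/179082) = -152930/(-421544) + 154751/89541 = -152930*(-1/421544) + 154751/89541 = 76465/210772 + 154751/89541 = 39463930337/18872735652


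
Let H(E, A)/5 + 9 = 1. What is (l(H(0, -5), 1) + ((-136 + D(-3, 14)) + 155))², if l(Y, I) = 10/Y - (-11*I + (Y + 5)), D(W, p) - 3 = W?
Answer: 67081/16 ≈ 4192.6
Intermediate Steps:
D(W, p) = 3 + W
H(E, A) = -40 (H(E, A) = -45 + 5*1 = -45 + 5 = -40)
l(Y, I) = -5 - Y + 10/Y + 11*I (l(Y, I) = 10/Y - (-11*I + (5 + Y)) = 10/Y - (5 + Y - 11*I) = 10/Y + (-5 - Y + 11*I) = -5 - Y + 10/Y + 11*I)
(l(H(0, -5), 1) + ((-136 + D(-3, 14)) + 155))² = ((-5 - 1*(-40) + 10/(-40) + 11*1) + ((-136 + (3 - 3)) + 155))² = ((-5 + 40 + 10*(-1/40) + 11) + ((-136 + 0) + 155))² = ((-5 + 40 - ¼ + 11) + (-136 + 155))² = (183/4 + 19)² = (259/4)² = 67081/16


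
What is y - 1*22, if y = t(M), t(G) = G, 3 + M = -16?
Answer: -41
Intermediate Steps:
M = -19 (M = -3 - 16 = -19)
y = -19
y - 1*22 = -19 - 1*22 = -19 - 22 = -41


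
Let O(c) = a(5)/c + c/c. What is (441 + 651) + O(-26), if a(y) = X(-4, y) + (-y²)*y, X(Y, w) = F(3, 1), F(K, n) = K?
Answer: 14270/13 ≈ 1097.7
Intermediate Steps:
X(Y, w) = 3
a(y) = 3 - y³ (a(y) = 3 + (-y²)*y = 3 - y³)
O(c) = 1 - 122/c (O(c) = (3 - 1*5³)/c + c/c = (3 - 1*125)/c + 1 = (3 - 125)/c + 1 = -122/c + 1 = 1 - 122/c)
(441 + 651) + O(-26) = (441 + 651) + (-122 - 26)/(-26) = 1092 - 1/26*(-148) = 1092 + 74/13 = 14270/13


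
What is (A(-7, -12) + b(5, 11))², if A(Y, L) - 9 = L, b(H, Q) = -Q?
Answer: 196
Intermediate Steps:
A(Y, L) = 9 + L
(A(-7, -12) + b(5, 11))² = ((9 - 12) - 1*11)² = (-3 - 11)² = (-14)² = 196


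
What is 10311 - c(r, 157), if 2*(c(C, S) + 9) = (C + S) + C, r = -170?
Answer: 20823/2 ≈ 10412.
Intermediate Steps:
c(C, S) = -9 + C + S/2 (c(C, S) = -9 + ((C + S) + C)/2 = -9 + (S + 2*C)/2 = -9 + (C + S/2) = -9 + C + S/2)
10311 - c(r, 157) = 10311 - (-9 - 170 + (½)*157) = 10311 - (-9 - 170 + 157/2) = 10311 - 1*(-201/2) = 10311 + 201/2 = 20823/2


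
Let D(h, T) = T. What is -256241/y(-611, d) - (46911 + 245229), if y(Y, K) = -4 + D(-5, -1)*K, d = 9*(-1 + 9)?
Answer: -21946399/76 ≈ -2.8877e+5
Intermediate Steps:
d = 72 (d = 9*8 = 72)
y(Y, K) = -4 - K
-256241/y(-611, d) - (46911 + 245229) = -256241/(-4 - 1*72) - (46911 + 245229) = -256241/(-4 - 72) - 1*292140 = -256241/(-76) - 292140 = -256241*(-1/76) - 292140 = 256241/76 - 292140 = -21946399/76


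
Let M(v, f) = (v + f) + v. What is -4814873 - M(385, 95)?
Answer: -4815738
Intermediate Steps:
M(v, f) = f + 2*v (M(v, f) = (f + v) + v = f + 2*v)
-4814873 - M(385, 95) = -4814873 - (95 + 2*385) = -4814873 - (95 + 770) = -4814873 - 1*865 = -4814873 - 865 = -4815738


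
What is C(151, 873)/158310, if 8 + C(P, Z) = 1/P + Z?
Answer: 65308/11952405 ≈ 0.0054640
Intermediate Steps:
C(P, Z) = -8 + Z + 1/P (C(P, Z) = -8 + (1/P + Z) = -8 + (Z + 1/P) = -8 + Z + 1/P)
C(151, 873)/158310 = (-8 + 873 + 1/151)/158310 = (-8 + 873 + 1/151)*(1/158310) = (130616/151)*(1/158310) = 65308/11952405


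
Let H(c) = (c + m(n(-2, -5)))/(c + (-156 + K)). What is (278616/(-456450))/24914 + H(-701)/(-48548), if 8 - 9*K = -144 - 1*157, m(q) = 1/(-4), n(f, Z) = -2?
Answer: -19102206348733/454184088490206400 ≈ -4.2058e-5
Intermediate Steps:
m(q) = -1/4
K = 103/3 (K = 8/9 - (-144 - 1*157)/9 = 8/9 - (-144 - 157)/9 = 8/9 - 1/9*(-301) = 8/9 + 301/9 = 103/3 ≈ 34.333)
H(c) = (-1/4 + c)/(-365/3 + c) (H(c) = (c - 1/4)/(c + (-156 + 103/3)) = (-1/4 + c)/(c - 365/3) = (-1/4 + c)/(-365/3 + c))
(278616/(-456450))/24914 + H(-701)/(-48548) = (278616/(-456450))/24914 + (3*(-1 + 4*(-701))/(4*(-365 + 3*(-701))))/(-48548) = (278616*(-1/456450))*(1/24914) + (3*(-1 - 2804)/(4*(-365 - 2103)))*(-1/48548) = -46436/76075*1/24914 + ((3/4)*(-2805)/(-2468))*(-1/48548) = -23218/947666275 + ((3/4)*(-1/2468)*(-2805))*(-1/48548) = -23218/947666275 + (8415/9872)*(-1/48548) = -23218/947666275 - 8415/479265856 = -19102206348733/454184088490206400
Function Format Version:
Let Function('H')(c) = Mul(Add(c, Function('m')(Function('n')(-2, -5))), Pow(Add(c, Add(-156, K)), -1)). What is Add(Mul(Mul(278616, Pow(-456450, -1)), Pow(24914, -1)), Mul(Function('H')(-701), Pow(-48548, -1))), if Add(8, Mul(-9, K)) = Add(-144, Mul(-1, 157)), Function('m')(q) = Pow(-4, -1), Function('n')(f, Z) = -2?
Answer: Rational(-19102206348733, 454184088490206400) ≈ -4.2058e-5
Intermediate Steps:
Function('m')(q) = Rational(-1, 4)
K = Rational(103, 3) (K = Add(Rational(8, 9), Mul(Rational(-1, 9), Add(-144, Mul(-1, 157)))) = Add(Rational(8, 9), Mul(Rational(-1, 9), Add(-144, -157))) = Add(Rational(8, 9), Mul(Rational(-1, 9), -301)) = Add(Rational(8, 9), Rational(301, 9)) = Rational(103, 3) ≈ 34.333)
Function('H')(c) = Mul(Pow(Add(Rational(-365, 3), c), -1), Add(Rational(-1, 4), c)) (Function('H')(c) = Mul(Add(c, Rational(-1, 4)), Pow(Add(c, Add(-156, Rational(103, 3))), -1)) = Mul(Add(Rational(-1, 4), c), Pow(Add(c, Rational(-365, 3)), -1)) = Mul(Add(Rational(-1, 4), c), Pow(Add(Rational(-365, 3), c), -1)) = Mul(Pow(Add(Rational(-365, 3), c), -1), Add(Rational(-1, 4), c)))
Add(Mul(Mul(278616, Pow(-456450, -1)), Pow(24914, -1)), Mul(Function('H')(-701), Pow(-48548, -1))) = Add(Mul(Mul(278616, Pow(-456450, -1)), Pow(24914, -1)), Mul(Mul(Rational(3, 4), Pow(Add(-365, Mul(3, -701)), -1), Add(-1, Mul(4, -701))), Pow(-48548, -1))) = Add(Mul(Mul(278616, Rational(-1, 456450)), Rational(1, 24914)), Mul(Mul(Rational(3, 4), Pow(Add(-365, -2103), -1), Add(-1, -2804)), Rational(-1, 48548))) = Add(Mul(Rational(-46436, 76075), Rational(1, 24914)), Mul(Mul(Rational(3, 4), Pow(-2468, -1), -2805), Rational(-1, 48548))) = Add(Rational(-23218, 947666275), Mul(Mul(Rational(3, 4), Rational(-1, 2468), -2805), Rational(-1, 48548))) = Add(Rational(-23218, 947666275), Mul(Rational(8415, 9872), Rational(-1, 48548))) = Add(Rational(-23218, 947666275), Rational(-8415, 479265856)) = Rational(-19102206348733, 454184088490206400)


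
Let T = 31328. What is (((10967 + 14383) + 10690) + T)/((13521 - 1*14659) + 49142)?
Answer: 16842/12001 ≈ 1.4034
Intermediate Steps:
(((10967 + 14383) + 10690) + T)/((13521 - 1*14659) + 49142) = (((10967 + 14383) + 10690) + 31328)/((13521 - 1*14659) + 49142) = ((25350 + 10690) + 31328)/((13521 - 14659) + 49142) = (36040 + 31328)/(-1138 + 49142) = 67368/48004 = 67368*(1/48004) = 16842/12001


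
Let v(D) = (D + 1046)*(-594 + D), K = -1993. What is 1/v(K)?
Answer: 1/2449889 ≈ 4.0818e-7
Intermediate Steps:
v(D) = (-594 + D)*(1046 + D) (v(D) = (1046 + D)*(-594 + D) = (-594 + D)*(1046 + D))
1/v(K) = 1/(-621324 + (-1993)² + 452*(-1993)) = 1/(-621324 + 3972049 - 900836) = 1/2449889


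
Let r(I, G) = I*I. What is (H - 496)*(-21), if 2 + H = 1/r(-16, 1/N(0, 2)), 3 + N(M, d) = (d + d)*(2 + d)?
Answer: 2677227/256 ≈ 10458.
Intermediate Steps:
N(M, d) = -3 + 2*d*(2 + d) (N(M, d) = -3 + (d + d)*(2 + d) = -3 + (2*d)*(2 + d) = -3 + 2*d*(2 + d))
r(I, G) = I**2
H = -511/256 (H = -2 + 1/((-16)**2) = -2 + 1/256 = -511/256 ≈ -1.9961)
(H - 496)*(-21) = (-511/256 - 496)*(-21) = -127487/256*(-21) = 2677227/256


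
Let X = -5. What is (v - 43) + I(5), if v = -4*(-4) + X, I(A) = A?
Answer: -27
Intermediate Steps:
v = 11 (v = -4*(-4) - 5 = 16 - 5 = 11)
(v - 43) + I(5) = (11 - 43) + 5 = -32 + 5 = -27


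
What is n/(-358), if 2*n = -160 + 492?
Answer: -83/179 ≈ -0.46369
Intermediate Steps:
n = 166 (n = (-160 + 492)/2 = (1/2)*332 = 166)
n/(-358) = 166/(-358) = 166*(-1/358) = -83/179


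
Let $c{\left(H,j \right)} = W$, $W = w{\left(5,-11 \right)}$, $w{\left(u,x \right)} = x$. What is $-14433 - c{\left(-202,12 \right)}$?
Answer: $-14422$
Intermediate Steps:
$W = -11$
$c{\left(H,j \right)} = -11$
$-14433 - c{\left(-202,12 \right)} = -14433 - -11 = -14433 + 11 = -14422$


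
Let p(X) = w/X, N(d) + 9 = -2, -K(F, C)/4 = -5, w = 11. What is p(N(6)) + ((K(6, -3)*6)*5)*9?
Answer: 5399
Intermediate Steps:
K(F, C) = 20 (K(F, C) = -4*(-5) = 20)
N(d) = -11 (N(d) = -9 - 2 = -11)
p(X) = 11/X
p(N(6)) + ((K(6, -3)*6)*5)*9 = 11/(-11) + ((20*6)*5)*9 = 11*(-1/11) + (120*5)*9 = -1 + 600*9 = -1 + 5400 = 5399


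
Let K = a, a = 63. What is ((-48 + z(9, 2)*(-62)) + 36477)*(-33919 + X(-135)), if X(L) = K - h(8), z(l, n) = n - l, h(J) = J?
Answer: -1248328632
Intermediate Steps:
K = 63
X(L) = 55 (X(L) = 63 - 1*8 = 63 - 8 = 55)
((-48 + z(9, 2)*(-62)) + 36477)*(-33919 + X(-135)) = ((-48 + (2 - 1*9)*(-62)) + 36477)*(-33919 + 55) = ((-48 + (2 - 9)*(-62)) + 36477)*(-33864) = ((-48 - 7*(-62)) + 36477)*(-33864) = ((-48 + 434) + 36477)*(-33864) = (386 + 36477)*(-33864) = 36863*(-33864) = -1248328632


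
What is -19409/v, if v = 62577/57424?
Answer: -1114542416/62577 ≈ -17811.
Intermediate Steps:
v = 62577/57424 (v = 62577*(1/57424) = 62577/57424 ≈ 1.0897)
-19409/v = -19409/62577/57424 = -19409*57424/62577 = -1114542416/62577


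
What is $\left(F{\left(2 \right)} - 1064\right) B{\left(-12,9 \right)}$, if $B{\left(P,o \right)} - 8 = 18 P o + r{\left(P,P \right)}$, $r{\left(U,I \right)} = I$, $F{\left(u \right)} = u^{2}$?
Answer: $2064880$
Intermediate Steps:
$B{\left(P,o \right)} = 8 + P + 18 P o$ ($B{\left(P,o \right)} = 8 + \left(18 P o + P\right) = 8 + \left(P + 18 P o\right) = 8 + P + 18 P o$)
$\left(F{\left(2 \right)} - 1064\right) B{\left(-12,9 \right)} = \left(2^{2} - 1064\right) \left(8 - 12 + 18 \left(-12\right) 9\right) = \left(4 - 1064\right) \left(8 - 12 - 1944\right) = \left(-1060\right) \left(-1948\right) = 2064880$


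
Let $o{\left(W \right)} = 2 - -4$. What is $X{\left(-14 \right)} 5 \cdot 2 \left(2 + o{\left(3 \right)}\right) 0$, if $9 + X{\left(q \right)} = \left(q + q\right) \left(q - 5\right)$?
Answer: $0$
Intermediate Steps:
$o{\left(W \right)} = 6$ ($o{\left(W \right)} = 2 + 4 = 6$)
$X{\left(q \right)} = -9 + 2 q \left(-5 + q\right)$ ($X{\left(q \right)} = -9 + \left(q + q\right) \left(q - 5\right) = -9 + 2 q \left(-5 + q\right)$)
$X{\left(-14 \right)} 5 \cdot 2 \left(2 + o{\left(3 \right)}\right) 0 = \left(-9 - -140 + 2 \left(-14\right)^{2}\right) 5 \cdot 2 \left(2 + 6\right) 0 = \left(-9 + 140 + 2 \cdot 196\right) 10 \cdot 8 \cdot 0 = \left(-9 + 140 + 392\right) 10 \cdot 0 = 523 \cdot 0 = 0$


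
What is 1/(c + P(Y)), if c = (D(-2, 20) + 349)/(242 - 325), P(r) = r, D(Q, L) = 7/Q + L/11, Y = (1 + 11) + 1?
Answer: 1826/16097 ≈ 0.11344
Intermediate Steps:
Y = 13 (Y = 12 + 1 = 13)
D(Q, L) = 7/Q + L/11 (D(Q, L) = 7/Q + L*(1/11) = 7/Q + L/11)
c = -7641/1826 (c = ((7/(-2) + (1/11)*20) + 349)/(242 - 325) = ((7*(-½) + 20/11) + 349)/(-83) = ((-7/2 + 20/11) + 349)*(-1/83) = (-37/22 + 349)*(-1/83) = (7641/22)*(-1/83) = -7641/1826 ≈ -4.1846)
1/(c + P(Y)) = 1/(-7641/1826 + 13) = 1/(16097/1826) = 1826/16097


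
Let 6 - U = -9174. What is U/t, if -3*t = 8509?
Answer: -27540/8509 ≈ -3.2366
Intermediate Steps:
U = 9180 (U = 6 - 1*(-9174) = 6 + 9174 = 9180)
t = -8509/3 (t = -1/3*8509 = -8509/3 ≈ -2836.3)
U/t = 9180/(-8509/3) = 9180*(-3/8509) = -27540/8509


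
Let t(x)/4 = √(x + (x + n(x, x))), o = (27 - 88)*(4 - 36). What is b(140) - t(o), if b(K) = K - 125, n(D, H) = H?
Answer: 15 - 16*√366 ≈ -291.10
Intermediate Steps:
o = 1952 (o = -61*(-32) = 1952)
b(K) = -125 + K
t(x) = 4*√3*√x (t(x) = 4*√(x + (x + x)) = 4*√(x + 2*x) = 4*√(3*x) = 4*(√3*√x) = 4*√3*√x)
b(140) - t(o) = (-125 + 140) - 4*√3*√1952 = 15 - 4*√3*4*√122 = 15 - 16*√366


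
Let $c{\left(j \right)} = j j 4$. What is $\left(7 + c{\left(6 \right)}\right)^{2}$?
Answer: $22801$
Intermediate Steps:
$c{\left(j \right)} = 4 j^{2}$ ($c{\left(j \right)} = j^{2} \cdot 4 = 4 j^{2}$)
$\left(7 + c{\left(6 \right)}\right)^{2} = \left(7 + 4 \cdot 6^{2}\right)^{2} = \left(7 + 4 \cdot 36\right)^{2} = \left(7 + 144\right)^{2} = 151^{2} = 22801$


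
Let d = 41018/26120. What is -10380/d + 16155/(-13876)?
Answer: -1881400735695/284582884 ≈ -6611.1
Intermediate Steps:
d = 20509/13060 (d = 41018*(1/26120) = 20509/13060 ≈ 1.5704)
-10380/d + 16155/(-13876) = -10380/20509/13060 + 16155/(-13876) = -10380*13060/20509 + 16155*(-1/13876) = -135562800/20509 - 16155/13876 = -1881400735695/284582884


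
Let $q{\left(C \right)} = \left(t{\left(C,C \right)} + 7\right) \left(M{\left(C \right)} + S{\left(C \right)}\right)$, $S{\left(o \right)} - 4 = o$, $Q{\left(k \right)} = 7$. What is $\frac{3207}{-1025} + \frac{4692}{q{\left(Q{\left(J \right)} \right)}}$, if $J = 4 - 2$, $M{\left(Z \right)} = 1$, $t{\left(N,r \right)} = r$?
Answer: $\frac{355877}{14350} \approx 24.8$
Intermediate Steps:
$J = 2$ ($J = 4 - 2 = 2$)
$S{\left(o \right)} = 4 + o$
$q{\left(C \right)} = \left(5 + C\right) \left(7 + C\right)$ ($q{\left(C \right)} = \left(C + 7\right) \left(1 + \left(4 + C\right)\right) = \left(7 + C\right) \left(5 + C\right) = \left(5 + C\right) \left(7 + C\right)$)
$\frac{3207}{-1025} + \frac{4692}{q{\left(Q{\left(J \right)} \right)}} = \frac{3207}{-1025} + \frac{4692}{35 + 7^{2} + 12 \cdot 7} = 3207 \left(- \frac{1}{1025}\right) + \frac{4692}{35 + 49 + 84} = - \frac{3207}{1025} + \frac{4692}{168} = - \frac{3207}{1025} + 4692 \cdot \frac{1}{168} = - \frac{3207}{1025} + \frac{391}{14} = \frac{355877}{14350}$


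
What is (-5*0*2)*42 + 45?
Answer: 45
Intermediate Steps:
(-5*0*2)*42 + 45 = (0*2)*42 + 45 = 0*42 + 45 = 0 + 45 = 45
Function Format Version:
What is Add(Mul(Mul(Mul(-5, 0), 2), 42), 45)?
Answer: 45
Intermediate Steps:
Add(Mul(Mul(Mul(-5, 0), 2), 42), 45) = Add(Mul(Mul(0, 2), 42), 45) = Add(Mul(0, 42), 45) = Add(0, 45) = 45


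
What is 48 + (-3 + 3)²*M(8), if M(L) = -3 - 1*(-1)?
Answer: 48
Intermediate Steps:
M(L) = -2 (M(L) = -3 + 1 = -2)
48 + (-3 + 3)²*M(8) = 48 + (-3 + 3)²*(-2) = 48 + 0²*(-2) = 48 + 0*(-2) = 48 + 0 = 48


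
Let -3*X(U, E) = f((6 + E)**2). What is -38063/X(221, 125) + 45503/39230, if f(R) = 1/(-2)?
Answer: -8959223437/39230 ≈ -2.2838e+5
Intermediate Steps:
f(R) = -1/2
X(U, E) = 1/6 (X(U, E) = -1/3*(-1/2) = 1/6)
-38063/X(221, 125) + 45503/39230 = -38063/1/6 + 45503/39230 = -38063*6 + 45503*(1/39230) = -228378 + 45503/39230 = -8959223437/39230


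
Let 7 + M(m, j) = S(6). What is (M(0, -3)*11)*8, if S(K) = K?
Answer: -88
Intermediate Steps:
M(m, j) = -1 (M(m, j) = -7 + 6 = -1)
(M(0, -3)*11)*8 = -1*11*8 = -11*8 = -88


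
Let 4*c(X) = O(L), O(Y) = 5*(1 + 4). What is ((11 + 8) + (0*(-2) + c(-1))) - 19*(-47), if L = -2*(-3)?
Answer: 3673/4 ≈ 918.25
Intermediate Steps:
L = 6
O(Y) = 25 (O(Y) = 5*5 = 25)
c(X) = 25/4 (c(X) = (¼)*25 = 25/4)
((11 + 8) + (0*(-2) + c(-1))) - 19*(-47) = ((11 + 8) + (0*(-2) + 25/4)) - 19*(-47) = (19 + (0 + 25/4)) + 893 = (19 + 25/4) + 893 = 101/4 + 893 = 3673/4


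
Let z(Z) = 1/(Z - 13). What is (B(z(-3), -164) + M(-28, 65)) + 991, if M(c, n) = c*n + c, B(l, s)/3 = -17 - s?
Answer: -416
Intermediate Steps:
z(Z) = 1/(-13 + Z)
B(l, s) = -51 - 3*s (B(l, s) = 3*(-17 - s) = -51 - 3*s)
M(c, n) = c + c*n
(B(z(-3), -164) + M(-28, 65)) + 991 = ((-51 - 3*(-164)) - 28*(1 + 65)) + 991 = ((-51 + 492) - 28*66) + 991 = (441 - 1848) + 991 = -1407 + 991 = -416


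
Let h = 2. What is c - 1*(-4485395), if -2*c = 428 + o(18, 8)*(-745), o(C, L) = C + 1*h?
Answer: 4492631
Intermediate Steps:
o(C, L) = 2 + C (o(C, L) = C + 1*2 = C + 2 = 2 + C)
c = 7236 (c = -(428 + (2 + 18)*(-745))/2 = -(428 + 20*(-745))/2 = -(428 - 14900)/2 = -1/2*(-14472) = 7236)
c - 1*(-4485395) = 7236 - 1*(-4485395) = 7236 + 4485395 = 4492631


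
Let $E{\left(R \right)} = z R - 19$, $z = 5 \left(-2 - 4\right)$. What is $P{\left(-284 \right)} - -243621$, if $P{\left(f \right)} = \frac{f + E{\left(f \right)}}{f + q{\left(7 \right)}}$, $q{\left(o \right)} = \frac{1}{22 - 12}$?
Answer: $\frac{691557849}{2839} \approx 2.4359 \cdot 10^{5}$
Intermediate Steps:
$z = -30$ ($z = 5 \left(-6\right) = -30$)
$E{\left(R \right)} = -19 - 30 R$ ($E{\left(R \right)} = - 30 R - 19 = -19 - 30 R$)
$q{\left(o \right)} = \frac{1}{10}$
$P{\left(f \right)} = \frac{-19 - 29 f}{\frac{1}{10} + f}$ ($P{\left(f \right)} = \frac{f - \left(19 + 30 f\right)}{f + \frac{1}{10}} = \frac{-19 - 29 f}{\frac{1}{10} + f}$)
$P{\left(-284 \right)} - -243621 = \frac{10 \left(-19 - -8236\right)}{1 + 10 \left(-284\right)} - -243621 = \frac{10 \left(-19 + 8236\right)}{1 - 2840} + 243621 = 10 \frac{1}{-2839} \cdot 8217 + 243621 = 10 \left(- \frac{1}{2839}\right) 8217 + 243621 = - \frac{82170}{2839} + 243621 = \frac{691557849}{2839}$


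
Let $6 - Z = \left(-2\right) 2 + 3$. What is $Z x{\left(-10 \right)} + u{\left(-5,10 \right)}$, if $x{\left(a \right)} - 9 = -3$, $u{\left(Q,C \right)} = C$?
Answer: $52$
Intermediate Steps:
$Z = 7$ ($Z = 6 - \left(\left(-2\right) 2 + 3\right) = 6 - \left(-4 + 3\right) = 6 - -1 = 6 + 1 = 7$)
$x{\left(a \right)} = 6$ ($x{\left(a \right)} = 9 - 3 = 6$)
$Z x{\left(-10 \right)} + u{\left(-5,10 \right)} = 7 \cdot 6 + 10 = 42 + 10 = 52$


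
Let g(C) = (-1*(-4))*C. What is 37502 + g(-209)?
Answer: 36666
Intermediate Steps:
g(C) = 4*C
37502 + g(-209) = 37502 + 4*(-209) = 37502 - 836 = 36666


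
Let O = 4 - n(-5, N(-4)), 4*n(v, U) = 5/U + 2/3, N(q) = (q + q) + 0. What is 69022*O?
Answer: 13217713/48 ≈ 2.7537e+5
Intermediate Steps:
N(q) = 2*q (N(q) = 2*q + 0 = 2*q)
n(v, U) = 1/6 + 5/(4*U) (n(v, U) = (5/U + 2/3)/4 = (2/3 + 5/U)/4 = 1/6 + 5/(4*U))
O = 383/96 (O = 4 - (15 + 2*(2*(-4)))/(12*(2*(-4))) = 4 - (15 + 2*(-8))/(12*(-8)) = 4 - (-1)*(15 - 16)/(12*8) = 4 - (-1)*(-1)/(12*8) = 4 - 1*1/96 = 4 - 1/96 = 383/96 ≈ 3.9896)
69022*O = 69022*(383/96) = 13217713/48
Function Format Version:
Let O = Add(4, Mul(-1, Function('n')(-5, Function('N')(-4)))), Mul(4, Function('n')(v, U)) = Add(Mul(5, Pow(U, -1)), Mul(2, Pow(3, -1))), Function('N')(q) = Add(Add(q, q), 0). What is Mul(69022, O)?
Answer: Rational(13217713, 48) ≈ 2.7537e+5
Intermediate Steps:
Function('N')(q) = Mul(2, q) (Function('N')(q) = Add(Mul(2, q), 0) = Mul(2, q))
Function('n')(v, U) = Add(Rational(1, 6), Mul(Rational(5, 4), Pow(U, -1))) (Function('n')(v, U) = Mul(Rational(1, 4), Add(Mul(5, Pow(U, -1)), Mul(2, Pow(3, -1)))) = Mul(Rational(1, 4), Add(Mul(5, Pow(U, -1)), Mul(2, Rational(1, 3)))) = Mul(Rational(1, 4), Add(Mul(5, Pow(U, -1)), Rational(2, 3))) = Mul(Rational(1, 4), Add(Rational(2, 3), Mul(5, Pow(U, -1)))) = Add(Rational(1, 6), Mul(Rational(5, 4), Pow(U, -1))))
O = Rational(383, 96) (O = Add(4, Mul(-1, Mul(Rational(1, 12), Pow(Mul(2, -4), -1), Add(15, Mul(2, Mul(2, -4)))))) = Add(4, Mul(-1, Mul(Rational(1, 12), Pow(-8, -1), Add(15, Mul(2, -8))))) = Add(4, Mul(-1, Mul(Rational(1, 12), Rational(-1, 8), Add(15, -16)))) = Add(4, Mul(-1, Mul(Rational(1, 12), Rational(-1, 8), -1))) = Add(4, Mul(-1, Rational(1, 96))) = Add(4, Rational(-1, 96)) = Rational(383, 96) ≈ 3.9896)
Mul(69022, O) = Mul(69022, Rational(383, 96)) = Rational(13217713, 48)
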